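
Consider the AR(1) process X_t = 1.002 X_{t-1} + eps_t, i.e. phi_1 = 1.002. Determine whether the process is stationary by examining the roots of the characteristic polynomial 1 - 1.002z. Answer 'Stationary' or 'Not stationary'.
\text{Not stationary}

The AR(p) characteristic polynomial is P(z) = 1 - 1.002z.
Stationarity requires all roots to lie outside the unit circle, i.e. |z| > 1 for every root.
This is linear in z: 1 + (-1.002) z = 0  =>  z = -1/(-1.002) = 0.998004,  |z| = 0.998004.
Moduli of all roots: 0.9980.
All moduli strictly greater than 1? No.
Verdict: Not stationary.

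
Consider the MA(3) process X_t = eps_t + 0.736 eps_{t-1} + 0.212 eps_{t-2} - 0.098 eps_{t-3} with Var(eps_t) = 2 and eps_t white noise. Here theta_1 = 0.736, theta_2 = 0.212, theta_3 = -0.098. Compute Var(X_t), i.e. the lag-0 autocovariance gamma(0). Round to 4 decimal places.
\gamma(0) = 3.1925

For an MA(q) process X_t = eps_t + sum_i theta_i eps_{t-i} with
Var(eps_t) = sigma^2, the variance is
  gamma(0) = sigma^2 * (1 + sum_i theta_i^2).
  sum_i theta_i^2 = (0.736)^2 + (0.212)^2 + (-0.098)^2 = 0.541696 + 0.044944 + 0.009604 = 0.596244.
  gamma(0) = 2 * (1 + 0.596244) = 2 * 1.596244 = 3.192488, which rounds to 3.1925.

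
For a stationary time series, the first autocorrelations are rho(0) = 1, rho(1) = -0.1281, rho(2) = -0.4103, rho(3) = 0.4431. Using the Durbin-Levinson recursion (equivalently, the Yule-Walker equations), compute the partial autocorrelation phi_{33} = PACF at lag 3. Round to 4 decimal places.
\phi_{33} = 0.3910

The PACF at lag k is phi_{kk}, the last component of the solution
to the Yule-Walker system G_k phi = r_k where
  (G_k)_{ij} = rho(|i - j|), (r_k)_i = rho(i), i,j = 1..k.
Equivalently, Durbin-Levinson gives phi_{kk} iteratively:
  phi_{11} = rho(1)
  phi_{kk} = [rho(k) - sum_{j=1..k-1} phi_{k-1,j} rho(k-j)]
            / [1 - sum_{j=1..k-1} phi_{k-1,j} rho(j)],
  phi_{k,j} = phi_{k-1,j} - phi_{kk} phi_{k-1,k-j},  j = 1..k-1.
Step k = 1:
  phi_11 = rho(1) = -0.1281.
Step k = 2:
  phi_22 = [rho(2) - phi_11 rho(1)] / [1 - phi_11 rho(1)] = [-0.4103 - (-0.1281)(-0.1281)] / [1 - (-0.1281)(-0.1281)]
         = -0.42670961 / 0.98359039 = -0.433829.
  Update: phi_21 = phi_11 - phi_22 phi_11 = -0.1281 - (-0.433829)(-0.1281) = -0.183673.
Step k = 3:
  phi_33 = [rho(3) - phi_21 rho(2) - phi_22 rho(1)] / [1 - phi_21 rho(1) - phi_22 rho(2)]
    numerator   = 0.4431 - (-0.183673)(-0.4103) - (-0.433829)(-0.1281) = 0.31216535
    denominator = 1 - (-0.183673)(-0.1281) - (-0.433829)(-0.4103) = 0.79847157
  phi_33 = 0.31216535 / 0.79847157 = 0.391.
Therefore phi_{33} = 0.3910.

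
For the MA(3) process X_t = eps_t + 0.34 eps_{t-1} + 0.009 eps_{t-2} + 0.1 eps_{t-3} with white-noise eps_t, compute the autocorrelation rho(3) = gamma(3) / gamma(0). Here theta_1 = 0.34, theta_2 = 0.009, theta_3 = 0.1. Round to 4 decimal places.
\rho(3) = 0.0888

For an MA(q) process with theta_0 = 1, the autocovariance is
  gamma(k) = sigma^2 * sum_{i=0..q-k} theta_i * theta_{i+k},
and rho(k) = gamma(k) / gamma(0). Sigma^2 cancels.
  numerator   = (1)*(0.1) = 0.1.
  denominator = (1)^2 + (0.34)^2 + (0.009)^2 + (0.1)^2 = 1.125681.
  rho(3) = 0.1 / 1.125681 = 0.0888.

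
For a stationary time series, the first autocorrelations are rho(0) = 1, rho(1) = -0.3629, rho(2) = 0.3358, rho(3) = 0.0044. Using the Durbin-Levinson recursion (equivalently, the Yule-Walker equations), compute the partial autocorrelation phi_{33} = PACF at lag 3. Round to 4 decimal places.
\phi_{33} = 0.2230

The PACF at lag k is phi_{kk}, the last component of the solution
to the Yule-Walker system G_k phi = r_k where
  (G_k)_{ij} = rho(|i - j|), (r_k)_i = rho(i), i,j = 1..k.
Equivalently, Durbin-Levinson gives phi_{kk} iteratively:
  phi_{11} = rho(1)
  phi_{kk} = [rho(k) - sum_{j=1..k-1} phi_{k-1,j} rho(k-j)]
            / [1 - sum_{j=1..k-1} phi_{k-1,j} rho(j)],
  phi_{k,j} = phi_{k-1,j} - phi_{kk} phi_{k-1,k-j},  j = 1..k-1.
Step k = 1:
  phi_11 = rho(1) = -0.3629.
Step k = 2:
  phi_22 = [rho(2) - phi_11 rho(1)] / [1 - phi_11 rho(1)] = [0.3358 - (-0.3629)(-0.3629)] / [1 - (-0.3629)(-0.3629)]
         = 0.20410359 / 0.86830359 = 0.23506.
  Update: phi_21 = phi_11 - phi_22 phi_11 = -0.3629 - (0.23506)(-0.3629) = -0.277597.
Step k = 3:
  phi_33 = [rho(3) - phi_21 rho(2) - phi_22 rho(1)] / [1 - phi_21 rho(1) - phi_22 rho(2)]
    numerator   = 0.0044 - (-0.277597)(0.3358) - (0.23506)(-0.3629) = 0.1829203
    denominator = 1 - (-0.277597)(-0.3629) - (0.23506)(0.3358) = 0.82032697
  phi_33 = 0.1829203 / 0.82032697 = 0.223.
Therefore phi_{33} = 0.2230.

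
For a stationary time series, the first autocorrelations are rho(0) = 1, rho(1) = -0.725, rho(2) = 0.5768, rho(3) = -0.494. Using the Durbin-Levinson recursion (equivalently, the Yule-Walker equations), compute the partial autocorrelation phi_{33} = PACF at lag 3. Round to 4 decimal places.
\phi_{33} = -0.0911

The PACF at lag k is phi_{kk}, the last component of the solution
to the Yule-Walker system G_k phi = r_k where
  (G_k)_{ij} = rho(|i - j|), (r_k)_i = rho(i), i,j = 1..k.
Equivalently, Durbin-Levinson gives phi_{kk} iteratively:
  phi_{11} = rho(1)
  phi_{kk} = [rho(k) - sum_{j=1..k-1} phi_{k-1,j} rho(k-j)]
            / [1 - sum_{j=1..k-1} phi_{k-1,j} rho(j)],
  phi_{k,j} = phi_{k-1,j} - phi_{kk} phi_{k-1,k-j},  j = 1..k-1.
Step k = 1:
  phi_11 = rho(1) = -0.725.
Step k = 2:
  phi_22 = [rho(2) - phi_11 rho(1)] / [1 - phi_11 rho(1)] = [0.5768 - (-0.725)(-0.725)] / [1 - (-0.725)(-0.725)]
         = 0.051175 / 0.474375 = 0.107879.
  Update: phi_21 = phi_11 - phi_22 phi_11 = -0.725 - (0.107879)(-0.725) = -0.646788.
Step k = 3:
  phi_33 = [rho(3) - phi_21 rho(2) - phi_22 rho(1)] / [1 - phi_21 rho(1) - phi_22 rho(2)]
    numerator   = -0.494 - (-0.646788)(0.5768) - (0.107879)(-0.725) = -0.04272063
    denominator = 1 - (-0.646788)(-0.725) - (0.107879)(0.5768) = 0.4688543
  phi_33 = -0.04272063 / 0.4688543 = -0.0911.
Therefore phi_{33} = -0.0911.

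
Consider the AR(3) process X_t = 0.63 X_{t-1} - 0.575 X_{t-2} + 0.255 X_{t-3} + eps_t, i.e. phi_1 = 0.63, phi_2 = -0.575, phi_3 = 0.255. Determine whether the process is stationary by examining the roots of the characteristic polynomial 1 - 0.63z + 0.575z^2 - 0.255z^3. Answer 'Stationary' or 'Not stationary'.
\text{Stationary}

The AR(p) characteristic polynomial is P(z) = 1 - 0.63z + 0.575z^2 - 0.255z^3.
Stationarity requires all roots to lie outside the unit circle, i.e. |z| > 1 for every root.
Degree 3: look for a simple real root z0 first, then factor out (1 - z/z0) and solve the remaining quadratic.
Testing z0 = 2: P(2) = 1 + (-0.63)(2) + (0.575)(2)^2 + (-0.255)(2)^3
  = 1 + (-1.26) + (2.3) + (-2.04) = 0.  So z_0 = 2 is a root, |z_0| = 2.
Divide out the factor (1 - 0.5 z) = (1 - z/z0) (since 1/z0 = 0.5):
  P(z) = (1 - 0.5 z)(1 + (-0.13) z + (0.51) z^2)
  [check: z-coef -0.13 - (0.5) = -0.63; z^2-coef 0.51 - (0.5)(-0.13) = 0.575; z^3-coef -(0.5)(0.51) = -0.255.]
Remaining roots from the quadratic factor 1 + (-0.13) z + (0.51) z^2:
  Set 1 + (-0.13) z + (0.51) z^2 = 0, i.e. a z^2 + b z + c = 0 with a = 0.51, b = -0.13, c = 1.
  Discriminant D = b^2 - 4ac = (-0.13)^2 - 4*(0.51)*1 = 0.0169 - (2.04) = -2.0231.
  D < 0, so the roots are the complex-conjugate pair z = (-b +/- i sqrt(-D)) / (2a) = 0.1275 +/- 1.3945i.
  For a conjugate pair |z|^2 = z * conj(z) = (product of roots) = c/a = 1/(0.51) = 1.960784, so |z| = sqrt(1.960784) = 1.4003 for both roots.
Moduli of all roots: 2.0000, 1.4003, 1.4003.
All moduli strictly greater than 1? Yes.
Verdict: Stationary.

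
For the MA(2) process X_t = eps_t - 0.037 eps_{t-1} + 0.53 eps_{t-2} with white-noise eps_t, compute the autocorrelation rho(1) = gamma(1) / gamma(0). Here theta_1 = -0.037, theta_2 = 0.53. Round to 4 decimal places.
\rho(1) = -0.0441

For an MA(q) process with theta_0 = 1, the autocovariance is
  gamma(k) = sigma^2 * sum_{i=0..q-k} theta_i * theta_{i+k},
and rho(k) = gamma(k) / gamma(0). Sigma^2 cancels.
  numerator   = (1)*(-0.037) + (-0.037)*(0.53) = -0.05661.
  denominator = (1)^2 + (-0.037)^2 + (0.53)^2 = 1.282269.
  rho(1) = -0.05661 / 1.282269 = -0.0441.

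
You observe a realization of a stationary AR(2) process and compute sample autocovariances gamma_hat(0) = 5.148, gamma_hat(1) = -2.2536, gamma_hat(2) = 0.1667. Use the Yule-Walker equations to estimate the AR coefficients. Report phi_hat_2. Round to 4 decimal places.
\hat\phi_{2} = -0.1970

The Yule-Walker equations for an AR(p) process read, in matrix form,
  Gamma_p phi = r_p,   with   (Gamma_p)_{ij} = gamma(|i - j|),
                       (r_p)_i = gamma(i),   i,j = 1..p.
Substitute the sample gammas (Toeplitz matrix and right-hand side of size 2):
  Gamma_p = [[5.148, -2.2536], [-2.2536, 5.148]]
  r_p     = [-2.2536, 0.1667]
Written out:
  5.148 phi_1 - 2.2536 phi_2 = -2.2536
  -2.2536 phi_1 + 5.148 phi_2 = 0.1667
Solve by Cramer's rule:
  det = gamma(0)^2 - gamma(1)^2 = (5.148)^2 - (-2.2536)^2 = 26.501904 - 5.07871296 = 21.42319104
  phi_hat_1 = [gamma(1) gamma(0) - gamma(1) gamma(2)] / det = [(-2.2536)(5.148) - (-2.2536)(0.1667)] / 21.42319104 = -11.22585768 / 21.42319104 = -0.524
  phi_hat_2 = [gamma(0) gamma(2) - gamma(1)^2] / det = [(5.148)(0.1667) - (-2.2536)^2] / 21.42319104 = -4.22054136 / 21.42319104 = -0.197
So phi_hat = [-0.5240, -0.1970].
Therefore phi_hat_2 = -0.1970.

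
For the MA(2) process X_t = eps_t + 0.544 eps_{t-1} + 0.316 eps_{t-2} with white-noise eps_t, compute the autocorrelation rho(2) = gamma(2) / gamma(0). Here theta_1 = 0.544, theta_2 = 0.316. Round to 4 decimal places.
\rho(2) = 0.2264

For an MA(q) process with theta_0 = 1, the autocovariance is
  gamma(k) = sigma^2 * sum_{i=0..q-k} theta_i * theta_{i+k},
and rho(k) = gamma(k) / gamma(0). Sigma^2 cancels.
  numerator   = (1)*(0.316) = 0.316.
  denominator = (1)^2 + (0.544)^2 + (0.316)^2 = 1.395792.
  rho(2) = 0.316 / 1.395792 = 0.2264.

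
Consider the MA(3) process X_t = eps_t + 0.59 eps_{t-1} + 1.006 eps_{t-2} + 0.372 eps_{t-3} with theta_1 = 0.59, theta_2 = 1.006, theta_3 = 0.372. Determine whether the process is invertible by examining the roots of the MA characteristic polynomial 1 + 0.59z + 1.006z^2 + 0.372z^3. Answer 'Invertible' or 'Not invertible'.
\text{Invertible}

The MA(q) characteristic polynomial is P(z) = 1 + 0.59z + 1.006z^2 + 0.372z^3.
Invertibility requires all roots to lie outside the unit circle, i.e. |z| > 1 for every root.
Degree 3: look for a simple real root z0 first, then factor out (1 - z/z0) and solve the remaining quadratic.
Testing z0 = -2.5: P(-2.5) = 1 + (0.59)(-2.5) + (1.006)(-2.5)^2 + (0.372)(-2.5)^3
  = 1 + (-1.475) + (6.2875) + (-5.8125) = 0.  So z_0 = -2.5 is a root, |z_0| = 2.5.
Divide out the factor (1 + 0.4 z) = (1 - z/z0) (since 1/z0 = -0.4):
  P(z) = (1 + 0.4 z)(1 + (0.19) z + (0.93) z^2)
  [check: z-coef 0.19 - (-0.4) = 0.59; z^2-coef 0.93 - (-0.4)(0.19) = 1.006; z^3-coef -(-0.4)(0.93) = 0.372.]
Remaining roots from the quadratic factor 1 + (0.19) z + (0.93) z^2:
  Set 1 + (0.19) z + (0.93) z^2 = 0, i.e. a z^2 + b z + c = 0 with a = 0.93, b = 0.19, c = 1.
  Discriminant D = b^2 - 4ac = (0.19)^2 - 4*(0.93)*1 = 0.0361 - (3.72) = -3.6839.
  D < 0, so the roots are the complex-conjugate pair z = (-b +/- i sqrt(-D)) / (2a) = -0.1022 +/- 1.0319i.
  For a conjugate pair |z|^2 = z * conj(z) = (product of roots) = c/a = 1/(0.93) = 1.075269, so |z| = sqrt(1.075269) = 1.037 for both roots.
Moduli of all roots: 2.5000, 1.0370, 1.0370.
All moduli strictly greater than 1? Yes.
Verdict: Invertible.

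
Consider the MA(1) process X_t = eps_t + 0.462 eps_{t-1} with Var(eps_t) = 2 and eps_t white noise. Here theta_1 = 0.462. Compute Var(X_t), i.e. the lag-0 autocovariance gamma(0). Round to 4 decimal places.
\gamma(0) = 2.4269

For an MA(q) process X_t = eps_t + sum_i theta_i eps_{t-i} with
Var(eps_t) = sigma^2, the variance is
  gamma(0) = sigma^2 * (1 + sum_i theta_i^2).
  sum_i theta_i^2 = (0.462)^2 = 0.213444.
  gamma(0) = 2 * (1 + 0.213444) = 2 * 1.213444 = 2.426888, which rounds to 2.4269.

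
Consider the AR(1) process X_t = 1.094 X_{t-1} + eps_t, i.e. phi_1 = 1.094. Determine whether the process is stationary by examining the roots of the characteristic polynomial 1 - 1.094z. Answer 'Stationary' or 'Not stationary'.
\text{Not stationary}

The AR(p) characteristic polynomial is P(z) = 1 - 1.094z.
Stationarity requires all roots to lie outside the unit circle, i.e. |z| > 1 for every root.
This is linear in z: 1 + (-1.094) z = 0  =>  z = -1/(-1.094) = 0.914077,  |z| = 0.914077.
Moduli of all roots: 0.9141.
All moduli strictly greater than 1? No.
Verdict: Not stationary.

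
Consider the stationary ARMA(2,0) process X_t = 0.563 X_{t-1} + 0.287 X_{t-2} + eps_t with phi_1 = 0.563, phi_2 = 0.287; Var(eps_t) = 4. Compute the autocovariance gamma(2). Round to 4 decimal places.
\gamma(2) = 8.4699

Multiply the model equation by X_{t-k} and take expectations. With theta_0 = psi_0 = 1 and psi_j the MA(infinity) weights, this gives
  gamma(k) - sum_i phi_i gamma(k-i) = c_k,
  c_k = sigma^2 * sum_{j=k..q} theta_j psi_{j-k}   (c_k = 0 for k > q),
using gamma(-m) = gamma(m).
Pure AR (q = 0): c_0 = sigma^2 = 4, c_k = 0 for k >= 1.
Equations for k = 0, 1, 2 (AR order 2, c_2 = 0):
  (E0) gamma(0) = phi_1 gamma(1) + phi_2 gamma(2) + c_0
  (E1) gamma(1) = phi_1 gamma(0) + phi_2 gamma(1) + c_1
  (E2) gamma(2) = phi_1 gamma(1) + phi_2 gamma(0)
From (E1): gamma(1) = A gamma(0) + B with
  A = phi_1 / (1 - phi_2) = 0.563 / 0.713 = 0.789621,   B = c_1 / (1 - phi_2) = 0 / 0.713 = 0.
Insert (E2) into (E0): gamma(0) (1 - phi_2^2) = phi_1 (1 + phi_2) gamma(1) + c_0.
  phi_1 (1 + phi_2) = (0.563)(1.287) = 0.724581,   1 - phi_2^2 = 0.917631.
Replace gamma(1) by A gamma(0) + B and collect gamma(0):
  gamma(0) [0.917631 - (0.724581)(0.789621)] = c_0 = 4
  gamma(0) * 0.345486 = 4
  gamma(0) = 4 / 0.345486 = 11.57788.
  gamma(1) = A gamma(0) = (0.789621)(11.57788) = 9.142141.
  gamma(2) = phi_1 gamma(1) + phi_2 gamma(0) = (0.563)(9.142141) + (0.287)(11.57788) = 8.469877.
Therefore gamma(2) = 8.4699 (to 4 decimal places).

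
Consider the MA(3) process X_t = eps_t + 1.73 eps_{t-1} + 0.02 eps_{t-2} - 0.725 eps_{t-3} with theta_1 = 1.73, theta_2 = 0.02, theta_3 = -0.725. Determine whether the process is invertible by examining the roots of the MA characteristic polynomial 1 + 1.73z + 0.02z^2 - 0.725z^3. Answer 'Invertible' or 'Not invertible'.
\text{Not invertible}

The MA(q) characteristic polynomial is P(z) = 1 + 1.73z + 0.02z^2 - 0.725z^3.
Invertibility requires all roots to lie outside the unit circle, i.e. |z| > 1 for every root.
Degree 3: look for a simple real root z0 first, then factor out (1 - z/z0) and solve the remaining quadratic.
Testing z0 = -0.8: P(-0.8) = 1 + (1.73)(-0.8) + (0.02)(-0.8)^2 + (-0.725)(-0.8)^3
  = 1 + (-1.384) + (0.0128) + (0.3712) = 0.  So z_0 = -0.8 is a root, |z_0| = 0.8.
Divide out the factor (1 + 1.25 z) = (1 - z/z0) (since 1/z0 = -1.25):
  P(z) = (1 + 1.25 z)(1 + (0.48) z + (-0.58) z^2)
  [check: z-coef 0.48 - (-1.25) = 1.73; z^2-coef -0.58 - (-1.25)(0.48) = 0.02; z^3-coef -(-1.25)(-0.58) = -0.725.]
Remaining roots from the quadratic factor 1 + (0.48) z + (-0.58) z^2:
  Set 1 + (0.48) z + (-0.58) z^2 = 0, i.e. a z^2 + b z + c = 0 with a = -0.58, b = 0.48, c = 1.
  Discriminant D = b^2 - 4ac = (0.48)^2 - 4*(-0.58)*1 = 0.2304 - (-2.32) = 2.5504.
  D >= 0, so the roots are real: z = (-b +/- sqrt(D)) / (2a) = (-0.48 +/- 1.596997) / (-1.16).
    z_1 = (-0.48 + 1.596997) / (-1.16) = -0.9629,   |z_1| = 0.9629.
    z_2 = (-0.48 - 1.596997) / (-1.16) = 1.7905,   |z_2| = 1.7905.
Moduli of all roots: 0.8000, 0.9629, 1.7905.
All moduli strictly greater than 1? No.
Verdict: Not invertible.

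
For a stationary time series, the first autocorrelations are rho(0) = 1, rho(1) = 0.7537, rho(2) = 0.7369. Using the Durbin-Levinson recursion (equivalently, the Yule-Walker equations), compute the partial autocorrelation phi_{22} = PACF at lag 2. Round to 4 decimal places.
\phi_{22} = 0.3909

The PACF at lag k is phi_{kk}, the last component of the solution
to the Yule-Walker system G_k phi = r_k where
  (G_k)_{ij} = rho(|i - j|), (r_k)_i = rho(i), i,j = 1..k.
Equivalently, Durbin-Levinson gives phi_{kk} iteratively:
  phi_{11} = rho(1)
  phi_{kk} = [rho(k) - sum_{j=1..k-1} phi_{k-1,j} rho(k-j)]
            / [1 - sum_{j=1..k-1} phi_{k-1,j} rho(j)],
  phi_{k,j} = phi_{k-1,j} - phi_{kk} phi_{k-1,k-j},  j = 1..k-1.
Step k = 1:
  phi_11 = rho(1) = 0.7537.
Step k = 2:
  phi_22 = [rho(2) - phi_11 rho(1)] / [1 - phi_11 rho(1)] = [0.7369 - (0.7537)(0.7537)] / [1 - (0.7537)(0.7537)]
         = 0.16883631 / 0.43193631 = 0.3909.
Therefore phi_{22} = 0.3909.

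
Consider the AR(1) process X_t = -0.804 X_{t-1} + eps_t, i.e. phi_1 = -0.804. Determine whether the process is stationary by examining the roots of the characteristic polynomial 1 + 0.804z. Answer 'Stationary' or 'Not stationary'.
\text{Stationary}

The AR(p) characteristic polynomial is P(z) = 1 + 0.804z.
Stationarity requires all roots to lie outside the unit circle, i.e. |z| > 1 for every root.
This is linear in z: 1 + (0.804) z = 0  =>  z = -1/(0.804) = -1.243781,  |z| = 1.243781.
Moduli of all roots: 1.2438.
All moduli strictly greater than 1? Yes.
Verdict: Stationary.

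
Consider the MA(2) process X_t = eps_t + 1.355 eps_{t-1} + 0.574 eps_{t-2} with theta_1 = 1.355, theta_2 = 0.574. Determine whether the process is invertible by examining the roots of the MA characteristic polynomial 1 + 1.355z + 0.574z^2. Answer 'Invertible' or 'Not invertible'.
\text{Invertible}

The MA(q) characteristic polynomial is P(z) = 1 + 1.355z + 0.574z^2.
Invertibility requires all roots to lie outside the unit circle, i.e. |z| > 1 for every root.
Set 1 + (1.355) z + (0.574) z^2 = 0, i.e. a z^2 + b z + c = 0 with a = 0.574, b = 1.355, c = 1.
Discriminant D = b^2 - 4ac = (1.355)^2 - 4*(0.574)*1 = 1.836025 - (2.296) = -0.459975.
D < 0, so the roots are the complex-conjugate pair z = (-b +/- i sqrt(-D)) / (2a) = -1.1803 +/- 0.5908i.
For a conjugate pair |z|^2 = z * conj(z) = (product of roots) = c/a = 1/(0.574) = 1.74216, so |z| = sqrt(1.74216) = 1.3199 for both roots.
Moduli of all roots: 1.3199, 1.3199.
All moduli strictly greater than 1? Yes.
Verdict: Invertible.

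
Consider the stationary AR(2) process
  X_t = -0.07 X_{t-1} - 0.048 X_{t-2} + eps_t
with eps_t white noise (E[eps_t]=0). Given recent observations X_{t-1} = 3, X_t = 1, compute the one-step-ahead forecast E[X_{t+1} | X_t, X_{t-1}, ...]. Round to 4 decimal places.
E[X_{t+1} \mid \mathcal F_t] = -0.2140

For an AR(p) model X_t = c + sum_i phi_i X_{t-i} + eps_t, the
one-step-ahead conditional mean is
  E[X_{t+1} | X_t, ...] = c + sum_i phi_i X_{t+1-i}.
Substitute known values:
  E[X_{t+1} | ...] = (-0.07) * (1) + (-0.048) * (3)
                   = -0.2140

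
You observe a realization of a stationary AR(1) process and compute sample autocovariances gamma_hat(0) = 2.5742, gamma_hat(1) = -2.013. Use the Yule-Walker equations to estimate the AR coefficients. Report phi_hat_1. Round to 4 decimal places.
\hat\phi_{1} = -0.7820

The Yule-Walker equations for an AR(p) process read, in matrix form,
  Gamma_p phi = r_p,   with   (Gamma_p)_{ij} = gamma(|i - j|),
                       (r_p)_i = gamma(i),   i,j = 1..p.
Substitute the sample gammas (Toeplitz matrix and right-hand side of size 1):
  Gamma_p = [[2.5742]]
  r_p     = [-2.013]
With p = 1 this is the single equation gamma(0) phi_1 = gamma(1):
  phi_hat_1 = gamma(1) / gamma(0) = -2.013 / 2.5742 = -0.7820.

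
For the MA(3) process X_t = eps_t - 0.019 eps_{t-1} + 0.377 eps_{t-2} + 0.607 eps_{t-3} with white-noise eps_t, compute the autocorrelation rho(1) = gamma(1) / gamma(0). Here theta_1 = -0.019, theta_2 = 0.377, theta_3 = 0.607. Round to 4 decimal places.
\rho(1) = 0.1341

For an MA(q) process with theta_0 = 1, the autocovariance is
  gamma(k) = sigma^2 * sum_{i=0..q-k} theta_i * theta_{i+k},
and rho(k) = gamma(k) / gamma(0). Sigma^2 cancels.
  numerator   = (1)*(-0.019) + (-0.019)*(0.377) + (0.377)*(0.607) = 0.202676.
  denominator = (1)^2 + (-0.019)^2 + (0.377)^2 + (0.607)^2 = 1.510939.
  rho(1) = 0.202676 / 1.510939 = 0.1341.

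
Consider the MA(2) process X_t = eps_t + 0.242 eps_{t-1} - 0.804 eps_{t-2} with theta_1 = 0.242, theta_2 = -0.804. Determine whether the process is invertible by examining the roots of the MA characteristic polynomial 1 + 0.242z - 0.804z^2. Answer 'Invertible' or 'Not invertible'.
\text{Not invertible}

The MA(q) characteristic polynomial is P(z) = 1 + 0.242z - 0.804z^2.
Invertibility requires all roots to lie outside the unit circle, i.e. |z| > 1 for every root.
Set 1 + (0.242) z + (-0.804) z^2 = 0, i.e. a z^2 + b z + c = 0 with a = -0.804, b = 0.242, c = 1.
Discriminant D = b^2 - 4ac = (0.242)^2 - 4*(-0.804)*1 = 0.058564 - (-3.216) = 3.274564.
D >= 0, so the roots are real: z = (-b +/- sqrt(D)) / (2a) = (-0.242 +/- 1.809576) / (-1.608).
  z_1 = (-0.242 + 1.809576) / (-1.608) = -0.9749,   |z_1| = 0.9749.
  z_2 = (-0.242 - 1.809576) / (-1.608) = 1.2759,   |z_2| = 1.2759.
Moduli of all roots: 0.9749, 1.2759.
All moduli strictly greater than 1? No.
Verdict: Not invertible.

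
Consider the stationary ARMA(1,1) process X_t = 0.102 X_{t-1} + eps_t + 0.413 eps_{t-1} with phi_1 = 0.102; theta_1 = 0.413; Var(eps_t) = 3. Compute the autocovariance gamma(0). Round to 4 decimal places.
\gamma(0) = 3.8040

Multiply the model equation by X_{t-k} and take expectations. With theta_0 = psi_0 = 1 and psi_j the MA(infinity) weights, this gives
  gamma(k) - sum_i phi_i gamma(k-i) = c_k,
  c_k = sigma^2 * sum_{j=k..q} theta_j psi_{j-k}   (c_k = 0 for k > q),
using gamma(-m) = gamma(m).
psi-weights needed (psi_j = theta_j + sum_i phi_i psi_{j-i}):
  psi_1 = theta_1 + phi_1 = 0.413 + (0.102) = 0.515
Right-hand sides:
  c_0 = sigma^2 (1 + theta_1 psi_1) = 3 * (1 + (0.413)(0.515)) = 3 * 1.212695 = 3.638085
  c_1 = sigma^2 theta_1 = 3 * (0.413) = 1.239
  c_2 = 0
Equations for k = 0 and k = 1 (AR order 1):
  gamma(0) = phi_1 gamma(1) + c_0
  gamma(1) = phi_1 gamma(0) + c_1
Substituting the second into the first: gamma(0) (1 - phi_1^2) = c_0 + phi_1 c_1, so
  gamma(0) = (c_0 + phi_1 c_1) / (1 - phi_1^2) = (3.638085 + (0.102)(1.239)) / (1 - (0.102)^2) = 3.764463 / 0.989596 = 3.80404.
Therefore gamma(0) = 3.8040 (to 4 decimal places).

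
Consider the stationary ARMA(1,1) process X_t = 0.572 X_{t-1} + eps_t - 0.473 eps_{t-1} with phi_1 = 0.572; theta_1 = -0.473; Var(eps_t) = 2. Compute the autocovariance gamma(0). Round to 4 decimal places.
\gamma(0) = 2.0291

Multiply the model equation by X_{t-k} and take expectations. With theta_0 = psi_0 = 1 and psi_j the MA(infinity) weights, this gives
  gamma(k) - sum_i phi_i gamma(k-i) = c_k,
  c_k = sigma^2 * sum_{j=k..q} theta_j psi_{j-k}   (c_k = 0 for k > q),
using gamma(-m) = gamma(m).
psi-weights needed (psi_j = theta_j + sum_i phi_i psi_{j-i}):
  psi_1 = theta_1 + phi_1 = -0.473 + (0.572) = 0.099
Right-hand sides:
  c_0 = sigma^2 (1 + theta_1 psi_1) = 2 * (1 + (-0.473)(0.099)) = 2 * 0.953173 = 1.906346
  c_1 = sigma^2 theta_1 = 2 * (-0.473) = -0.946
  c_2 = 0
Equations for k = 0 and k = 1 (AR order 1):
  gamma(0) = phi_1 gamma(1) + c_0
  gamma(1) = phi_1 gamma(0) + c_1
Substituting the second into the first: gamma(0) (1 - phi_1^2) = c_0 + phi_1 c_1, so
  gamma(0) = (c_0 + phi_1 c_1) / (1 - phi_1^2) = (1.906346 + (0.572)(-0.946)) / (1 - (0.572)^2) = 1.365234 / 0.672816 = 2.029134.
Therefore gamma(0) = 2.0291 (to 4 decimal places).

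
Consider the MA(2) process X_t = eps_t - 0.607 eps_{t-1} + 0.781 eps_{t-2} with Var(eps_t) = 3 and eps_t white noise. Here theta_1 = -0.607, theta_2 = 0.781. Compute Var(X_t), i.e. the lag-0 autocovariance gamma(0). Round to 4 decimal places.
\gamma(0) = 5.9352

For an MA(q) process X_t = eps_t + sum_i theta_i eps_{t-i} with
Var(eps_t) = sigma^2, the variance is
  gamma(0) = sigma^2 * (1 + sum_i theta_i^2).
  sum_i theta_i^2 = (-0.607)^2 + (0.781)^2 = 0.368449 + 0.609961 = 0.97841.
  gamma(0) = 3 * (1 + 0.97841) = 3 * 1.97841 = 5.93523, which rounds to 5.9352.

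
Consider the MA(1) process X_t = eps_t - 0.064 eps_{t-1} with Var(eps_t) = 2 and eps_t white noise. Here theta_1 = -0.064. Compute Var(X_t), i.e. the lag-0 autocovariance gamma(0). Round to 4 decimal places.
\gamma(0) = 2.0082

For an MA(q) process X_t = eps_t + sum_i theta_i eps_{t-i} with
Var(eps_t) = sigma^2, the variance is
  gamma(0) = sigma^2 * (1 + sum_i theta_i^2).
  sum_i theta_i^2 = (-0.064)^2 = 0.004096.
  gamma(0) = 2 * (1 + 0.004096) = 2 * 1.004096 = 2.008192, which rounds to 2.0082.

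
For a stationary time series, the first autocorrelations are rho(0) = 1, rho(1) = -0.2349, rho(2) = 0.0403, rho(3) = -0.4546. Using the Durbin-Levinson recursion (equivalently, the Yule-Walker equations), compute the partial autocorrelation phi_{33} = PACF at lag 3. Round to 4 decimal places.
\phi_{33} = -0.4750

The PACF at lag k is phi_{kk}, the last component of the solution
to the Yule-Walker system G_k phi = r_k where
  (G_k)_{ij} = rho(|i - j|), (r_k)_i = rho(i), i,j = 1..k.
Equivalently, Durbin-Levinson gives phi_{kk} iteratively:
  phi_{11} = rho(1)
  phi_{kk} = [rho(k) - sum_{j=1..k-1} phi_{k-1,j} rho(k-j)]
            / [1 - sum_{j=1..k-1} phi_{k-1,j} rho(j)],
  phi_{k,j} = phi_{k-1,j} - phi_{kk} phi_{k-1,k-j},  j = 1..k-1.
Step k = 1:
  phi_11 = rho(1) = -0.2349.
Step k = 2:
  phi_22 = [rho(2) - phi_11 rho(1)] / [1 - phi_11 rho(1)] = [0.0403 - (-0.2349)(-0.2349)] / [1 - (-0.2349)(-0.2349)]
         = -0.01487801 / 0.94482199 = -0.015747.
  Update: phi_21 = phi_11 - phi_22 phi_11 = -0.2349 - (-0.015747)(-0.2349) = -0.238599.
Step k = 3:
  phi_33 = [rho(3) - phi_21 rho(2) - phi_22 rho(1)] / [1 - phi_21 rho(1) - phi_22 rho(2)]
    numerator   = -0.4546 - (-0.238599)(0.0403) - (-0.015747)(-0.2349) = -0.44868341
    denominator = 1 - (-0.238599)(-0.2349) - (-0.015747)(0.0403) = 0.94458771
  phi_33 = -0.44868341 / 0.94458771 = -0.475.
Therefore phi_{33} = -0.4750.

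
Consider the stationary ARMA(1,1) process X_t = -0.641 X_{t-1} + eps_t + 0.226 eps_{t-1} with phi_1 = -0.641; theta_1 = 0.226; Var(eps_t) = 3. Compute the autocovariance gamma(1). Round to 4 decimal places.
\gamma(1) = -1.8072

Multiply the model equation by X_{t-k} and take expectations. With theta_0 = psi_0 = 1 and psi_j the MA(infinity) weights, this gives
  gamma(k) - sum_i phi_i gamma(k-i) = c_k,
  c_k = sigma^2 * sum_{j=k..q} theta_j psi_{j-k}   (c_k = 0 for k > q),
using gamma(-m) = gamma(m).
psi-weights needed (psi_j = theta_j + sum_i phi_i psi_{j-i}):
  psi_1 = theta_1 + phi_1 = 0.226 + (-0.641) = -0.415
Right-hand sides:
  c_0 = sigma^2 (1 + theta_1 psi_1) = 3 * (1 + (0.226)(-0.415)) = 3 * 0.90621 = 2.71863
  c_1 = sigma^2 theta_1 = 3 * (0.226) = 0.678
  c_2 = 0
Equations for k = 0 and k = 1 (AR order 1):
  gamma(0) = phi_1 gamma(1) + c_0
  gamma(1) = phi_1 gamma(0) + c_1
Substituting the second into the first: gamma(0) (1 - phi_1^2) = c_0 + phi_1 c_1, so
  gamma(0) = (c_0 + phi_1 c_1) / (1 - phi_1^2) = (2.71863 + (-0.641)(0.678)) / (1 - (-0.641)^2) = 2.284032 / 0.589119 = 3.87703.
  gamma(1) = phi_1 gamma(0) + c_1 = (-0.641)(3.87703) + (0.678) = -1.807176.
Therefore gamma(1) = -1.8072 (to 4 decimal places).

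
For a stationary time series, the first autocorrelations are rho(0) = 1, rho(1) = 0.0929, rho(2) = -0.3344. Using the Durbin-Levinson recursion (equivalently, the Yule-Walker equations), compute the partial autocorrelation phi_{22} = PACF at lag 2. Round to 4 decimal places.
\phi_{22} = -0.3460

The PACF at lag k is phi_{kk}, the last component of the solution
to the Yule-Walker system G_k phi = r_k where
  (G_k)_{ij} = rho(|i - j|), (r_k)_i = rho(i), i,j = 1..k.
Equivalently, Durbin-Levinson gives phi_{kk} iteratively:
  phi_{11} = rho(1)
  phi_{kk} = [rho(k) - sum_{j=1..k-1} phi_{k-1,j} rho(k-j)]
            / [1 - sum_{j=1..k-1} phi_{k-1,j} rho(j)],
  phi_{k,j} = phi_{k-1,j} - phi_{kk} phi_{k-1,k-j},  j = 1..k-1.
Step k = 1:
  phi_11 = rho(1) = 0.0929.
Step k = 2:
  phi_22 = [rho(2) - phi_11 rho(1)] / [1 - phi_11 rho(1)] = [-0.3344 - (0.0929)(0.0929)] / [1 - (0.0929)(0.0929)]
         = -0.34303041 / 0.99136959 = -0.346.
Therefore phi_{22} = -0.3460.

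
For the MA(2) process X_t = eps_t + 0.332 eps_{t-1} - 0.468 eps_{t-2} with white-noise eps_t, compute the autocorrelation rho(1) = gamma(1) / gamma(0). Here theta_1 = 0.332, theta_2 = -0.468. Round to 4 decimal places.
\rho(1) = 0.1329

For an MA(q) process with theta_0 = 1, the autocovariance is
  gamma(k) = sigma^2 * sum_{i=0..q-k} theta_i * theta_{i+k},
and rho(k) = gamma(k) / gamma(0). Sigma^2 cancels.
  numerator   = (1)*(0.332) + (0.332)*(-0.468) = 0.176624.
  denominator = (1)^2 + (0.332)^2 + (-0.468)^2 = 1.329248.
  rho(1) = 0.176624 / 1.329248 = 0.1329.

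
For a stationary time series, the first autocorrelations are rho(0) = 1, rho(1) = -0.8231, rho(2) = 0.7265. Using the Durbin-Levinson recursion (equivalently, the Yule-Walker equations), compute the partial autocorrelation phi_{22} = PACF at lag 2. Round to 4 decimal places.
\phi_{22} = 0.1520

The PACF at lag k is phi_{kk}, the last component of the solution
to the Yule-Walker system G_k phi = r_k where
  (G_k)_{ij} = rho(|i - j|), (r_k)_i = rho(i), i,j = 1..k.
Equivalently, Durbin-Levinson gives phi_{kk} iteratively:
  phi_{11} = rho(1)
  phi_{kk} = [rho(k) - sum_{j=1..k-1} phi_{k-1,j} rho(k-j)]
            / [1 - sum_{j=1..k-1} phi_{k-1,j} rho(j)],
  phi_{k,j} = phi_{k-1,j} - phi_{kk} phi_{k-1,k-j},  j = 1..k-1.
Step k = 1:
  phi_11 = rho(1) = -0.8231.
Step k = 2:
  phi_22 = [rho(2) - phi_11 rho(1)] / [1 - phi_11 rho(1)] = [0.7265 - (-0.8231)(-0.8231)] / [1 - (-0.8231)(-0.8231)]
         = 0.04900639 / 0.32250639 = 0.152.
Therefore phi_{22} = 0.1520.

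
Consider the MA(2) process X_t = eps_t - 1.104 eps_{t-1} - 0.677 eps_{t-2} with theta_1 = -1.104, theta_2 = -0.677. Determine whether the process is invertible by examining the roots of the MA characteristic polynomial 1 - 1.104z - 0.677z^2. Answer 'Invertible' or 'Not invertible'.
\text{Not invertible}

The MA(q) characteristic polynomial is P(z) = 1 - 1.104z - 0.677z^2.
Invertibility requires all roots to lie outside the unit circle, i.e. |z| > 1 for every root.
Set 1 + (-1.104) z + (-0.677) z^2 = 0, i.e. a z^2 + b z + c = 0 with a = -0.677, b = -1.104, c = 1.
Discriminant D = b^2 - 4ac = (-1.104)^2 - 4*(-0.677)*1 = 1.218816 - (-2.708) = 3.926816.
D >= 0, so the roots are real: z = (-b +/- sqrt(D)) / (2a) = (1.104 +/- 1.98162) / (-1.354).
  z_1 = (1.104 + 1.98162) / (-1.354) = -2.2789,   |z_1| = 2.2789.
  z_2 = (1.104 - 1.98162) / (-1.354) = 0.6482,   |z_2| = 0.6482.
Moduli of all roots: 2.2789, 0.6482.
All moduli strictly greater than 1? No.
Verdict: Not invertible.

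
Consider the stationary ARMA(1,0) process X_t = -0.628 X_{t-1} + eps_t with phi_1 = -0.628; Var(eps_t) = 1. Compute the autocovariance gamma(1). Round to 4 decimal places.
\gamma(1) = -1.0370

Multiply the model equation by X_{t-k} and take expectations. With theta_0 = psi_0 = 1 and psi_j the MA(infinity) weights, this gives
  gamma(k) - sum_i phi_i gamma(k-i) = c_k,
  c_k = sigma^2 * sum_{j=k..q} theta_j psi_{j-k}   (c_k = 0 for k > q),
using gamma(-m) = gamma(m).
Pure AR (q = 0): c_0 = sigma^2 = 1, c_k = 0 for k >= 1.
Equations for k = 0 and k = 1 (AR order 1):
  gamma(0) = phi_1 gamma(1) + c_0
  gamma(1) = phi_1 gamma(0) + c_1
Substituting the second into the first: gamma(0) (1 - phi_1^2) = c_0 + phi_1 c_1, so
  gamma(0) = c_0 / (1 - phi_1^2) = 1 / (1 - (-0.628)^2) = 1 / 0.605616 = 1.651211.
  gamma(1) = phi_1 gamma(0) = (-0.628)(1.651211) = -1.036961.
Therefore gamma(1) = -1.0370 (to 4 decimal places).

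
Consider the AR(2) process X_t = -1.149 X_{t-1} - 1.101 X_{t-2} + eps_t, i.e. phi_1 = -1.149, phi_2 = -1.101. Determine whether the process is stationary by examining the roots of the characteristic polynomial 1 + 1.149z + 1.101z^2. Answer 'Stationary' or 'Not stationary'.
\text{Not stationary}

The AR(p) characteristic polynomial is P(z) = 1 + 1.149z + 1.101z^2.
Stationarity requires all roots to lie outside the unit circle, i.e. |z| > 1 for every root.
Set 1 + (1.149) z + (1.101) z^2 = 0, i.e. a z^2 + b z + c = 0 with a = 1.101, b = 1.149, c = 1.
Discriminant D = b^2 - 4ac = (1.149)^2 - 4*(1.101)*1 = 1.320201 - (4.404) = -3.083799.
D < 0, so the roots are the complex-conjugate pair z = (-b +/- i sqrt(-D)) / (2a) = -0.5218 +/- 0.7975i.
For a conjugate pair |z|^2 = z * conj(z) = (product of roots) = c/a = 1/(1.101) = 0.908265, so |z| = sqrt(0.908265) = 0.953 for both roots.
Moduli of all roots: 0.9530, 0.9530.
All moduli strictly greater than 1? No.
Verdict: Not stationary.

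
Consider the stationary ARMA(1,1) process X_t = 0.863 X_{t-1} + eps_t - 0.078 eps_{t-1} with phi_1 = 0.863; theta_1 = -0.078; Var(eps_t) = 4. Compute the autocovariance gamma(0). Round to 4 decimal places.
\gamma(0) = 13.6575

Multiply the model equation by X_{t-k} and take expectations. With theta_0 = psi_0 = 1 and psi_j the MA(infinity) weights, this gives
  gamma(k) - sum_i phi_i gamma(k-i) = c_k,
  c_k = sigma^2 * sum_{j=k..q} theta_j psi_{j-k}   (c_k = 0 for k > q),
using gamma(-m) = gamma(m).
psi-weights needed (psi_j = theta_j + sum_i phi_i psi_{j-i}):
  psi_1 = theta_1 + phi_1 = -0.078 + (0.863) = 0.785
Right-hand sides:
  c_0 = sigma^2 (1 + theta_1 psi_1) = 4 * (1 + (-0.078)(0.785)) = 4 * 0.93877 = 3.75508
  c_1 = sigma^2 theta_1 = 4 * (-0.078) = -0.312
  c_2 = 0
Equations for k = 0 and k = 1 (AR order 1):
  gamma(0) = phi_1 gamma(1) + c_0
  gamma(1) = phi_1 gamma(0) + c_1
Substituting the second into the first: gamma(0) (1 - phi_1^2) = c_0 + phi_1 c_1, so
  gamma(0) = (c_0 + phi_1 c_1) / (1 - phi_1^2) = (3.75508 + (0.863)(-0.312)) / (1 - (0.863)^2) = 3.485824 / 0.255231 = 13.657526.
Therefore gamma(0) = 13.6575 (to 4 decimal places).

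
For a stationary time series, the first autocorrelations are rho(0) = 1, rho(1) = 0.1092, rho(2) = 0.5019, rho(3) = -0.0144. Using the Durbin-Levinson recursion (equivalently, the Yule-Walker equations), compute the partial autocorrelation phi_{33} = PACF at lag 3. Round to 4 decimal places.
\phi_{33} = -0.1291

The PACF at lag k is phi_{kk}, the last component of the solution
to the Yule-Walker system G_k phi = r_k where
  (G_k)_{ij} = rho(|i - j|), (r_k)_i = rho(i), i,j = 1..k.
Equivalently, Durbin-Levinson gives phi_{kk} iteratively:
  phi_{11} = rho(1)
  phi_{kk} = [rho(k) - sum_{j=1..k-1} phi_{k-1,j} rho(k-j)]
            / [1 - sum_{j=1..k-1} phi_{k-1,j} rho(j)],
  phi_{k,j} = phi_{k-1,j} - phi_{kk} phi_{k-1,k-j},  j = 1..k-1.
Step k = 1:
  phi_11 = rho(1) = 0.1092.
Step k = 2:
  phi_22 = [rho(2) - phi_11 rho(1)] / [1 - phi_11 rho(1)] = [0.5019 - (0.1092)(0.1092)] / [1 - (0.1092)(0.1092)]
         = 0.48997536 / 0.98807536 = 0.495889.
  Update: phi_21 = phi_11 - phi_22 phi_11 = 0.1092 - (0.495889)(0.1092) = 0.055049.
Step k = 3:
  phi_33 = [rho(3) - phi_21 rho(2) - phi_22 rho(1)] / [1 - phi_21 rho(1) - phi_22 rho(2)]
    numerator   = -0.0144 - (0.055049)(0.5019) - (0.495889)(0.1092) = -0.09618011
    denominator = 1 - (0.055049)(0.1092) - (0.495889)(0.5019) = 0.74510214
  phi_33 = -0.09618011 / 0.74510214 = -0.1291.
Therefore phi_{33} = -0.1291.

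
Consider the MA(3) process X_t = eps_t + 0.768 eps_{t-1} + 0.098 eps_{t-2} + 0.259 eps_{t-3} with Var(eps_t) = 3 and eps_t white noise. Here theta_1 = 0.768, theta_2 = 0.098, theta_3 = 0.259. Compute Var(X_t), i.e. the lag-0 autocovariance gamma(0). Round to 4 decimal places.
\gamma(0) = 4.9995

For an MA(q) process X_t = eps_t + sum_i theta_i eps_{t-i} with
Var(eps_t) = sigma^2, the variance is
  gamma(0) = sigma^2 * (1 + sum_i theta_i^2).
  sum_i theta_i^2 = (0.768)^2 + (0.098)^2 + (0.259)^2 = 0.589824 + 0.009604 + 0.067081 = 0.666509.
  gamma(0) = 3 * (1 + 0.666509) = 3 * 1.666509 = 4.999527, which rounds to 4.9995.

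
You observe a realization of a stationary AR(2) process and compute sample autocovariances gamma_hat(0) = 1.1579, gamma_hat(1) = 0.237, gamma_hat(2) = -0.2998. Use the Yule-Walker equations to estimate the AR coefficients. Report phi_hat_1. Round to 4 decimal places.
\hat\phi_{1} = 0.2689

The Yule-Walker equations for an AR(p) process read, in matrix form,
  Gamma_p phi = r_p,   with   (Gamma_p)_{ij} = gamma(|i - j|),
                       (r_p)_i = gamma(i),   i,j = 1..p.
Substitute the sample gammas (Toeplitz matrix and right-hand side of size 2):
  Gamma_p = [[1.1579, 0.237], [0.237, 1.1579]]
  r_p     = [0.237, -0.2998]
Written out:
  1.1579 phi_1 + 0.237 phi_2 = 0.237
  0.237 phi_1 + 1.1579 phi_2 = -0.2998
Solve by Cramer's rule:
  det = gamma(0)^2 - gamma(1)^2 = (1.1579)^2 - (0.237)^2 = 1.34073241 - 0.056169 = 1.28456341
  phi_hat_1 = [gamma(1) gamma(0) - gamma(1) gamma(2)] / det = [(0.237)(1.1579) - (0.237)(-0.2998)] / 1.28456341 = 0.3454749 / 1.28456341 = 0.2689
  phi_hat_2 = [gamma(0) gamma(2) - gamma(1)^2] / det = [(1.1579)(-0.2998) - (0.237)^2] / 1.28456341 = -0.40330742 / 1.28456341 = -0.314
So phi_hat = [0.2689, -0.3140].
Therefore phi_hat_1 = 0.2689.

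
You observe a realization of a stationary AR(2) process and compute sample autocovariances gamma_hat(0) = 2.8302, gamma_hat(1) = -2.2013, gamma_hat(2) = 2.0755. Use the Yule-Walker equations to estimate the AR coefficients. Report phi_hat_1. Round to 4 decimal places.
\hat\phi_{1} = -0.5250

The Yule-Walker equations for an AR(p) process read, in matrix form,
  Gamma_p phi = r_p,   with   (Gamma_p)_{ij} = gamma(|i - j|),
                       (r_p)_i = gamma(i),   i,j = 1..p.
Substitute the sample gammas (Toeplitz matrix and right-hand side of size 2):
  Gamma_p = [[2.8302, -2.2013], [-2.2013, 2.8302]]
  r_p     = [-2.2013, 2.0755]
Written out:
  2.8302 phi_1 - 2.2013 phi_2 = -2.2013
  -2.2013 phi_1 + 2.8302 phi_2 = 2.0755
Solve by Cramer's rule:
  det = gamma(0)^2 - gamma(1)^2 = (2.8302)^2 - (-2.2013)^2 = 8.01003204 - 4.84572169 = 3.16431035
  phi_hat_1 = [gamma(1) gamma(0) - gamma(1) gamma(2)] / det = [(-2.2013)(2.8302) - (-2.2013)(2.0755)] / 3.16431035 = -1.66132111 / 3.16431035 = -0.525
  phi_hat_2 = [gamma(0) gamma(2) - gamma(1)^2] / det = [(2.8302)(2.0755) - (-2.2013)^2] / 3.16431035 = 1.02835841 / 3.16431035 = 0.325
So phi_hat = [-0.5250, 0.3250].
Therefore phi_hat_1 = -0.5250.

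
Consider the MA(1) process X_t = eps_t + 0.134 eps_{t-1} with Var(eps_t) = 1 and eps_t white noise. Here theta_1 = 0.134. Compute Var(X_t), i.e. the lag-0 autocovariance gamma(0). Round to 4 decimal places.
\gamma(0) = 1.0180

For an MA(q) process X_t = eps_t + sum_i theta_i eps_{t-i} with
Var(eps_t) = sigma^2, the variance is
  gamma(0) = sigma^2 * (1 + sum_i theta_i^2).
  sum_i theta_i^2 = (0.134)^2 = 0.017956.
  gamma(0) = 1 * (1 + 0.017956) = 1 * 1.017956 = 1.017956, which rounds to 1.0180.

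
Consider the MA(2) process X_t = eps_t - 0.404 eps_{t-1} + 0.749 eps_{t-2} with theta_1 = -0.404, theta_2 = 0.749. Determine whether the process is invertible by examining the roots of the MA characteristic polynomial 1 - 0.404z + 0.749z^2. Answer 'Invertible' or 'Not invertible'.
\text{Invertible}

The MA(q) characteristic polynomial is P(z) = 1 - 0.404z + 0.749z^2.
Invertibility requires all roots to lie outside the unit circle, i.e. |z| > 1 for every root.
Set 1 + (-0.404) z + (0.749) z^2 = 0, i.e. a z^2 + b z + c = 0 with a = 0.749, b = -0.404, c = 1.
Discriminant D = b^2 - 4ac = (-0.404)^2 - 4*(0.749)*1 = 0.163216 - (2.996) = -2.832784.
D < 0, so the roots are the complex-conjugate pair z = (-b +/- i sqrt(-D)) / (2a) = 0.2697 +/- 1.1236i.
For a conjugate pair |z|^2 = z * conj(z) = (product of roots) = c/a = 1/(0.749) = 1.335113, so |z| = sqrt(1.335113) = 1.1555 for both roots.
Moduli of all roots: 1.1555, 1.1555.
All moduli strictly greater than 1? Yes.
Verdict: Invertible.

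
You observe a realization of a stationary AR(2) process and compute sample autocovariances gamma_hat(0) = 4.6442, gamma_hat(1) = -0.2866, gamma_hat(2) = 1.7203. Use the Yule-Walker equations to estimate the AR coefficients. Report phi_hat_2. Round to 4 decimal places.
\hat\phi_{2} = 0.3680

The Yule-Walker equations for an AR(p) process read, in matrix form,
  Gamma_p phi = r_p,   with   (Gamma_p)_{ij} = gamma(|i - j|),
                       (r_p)_i = gamma(i),   i,j = 1..p.
Substitute the sample gammas (Toeplitz matrix and right-hand side of size 2):
  Gamma_p = [[4.6442, -0.2866], [-0.2866, 4.6442]]
  r_p     = [-0.2866, 1.7203]
Written out:
  4.6442 phi_1 - 0.2866 phi_2 = -0.2866
  -0.2866 phi_1 + 4.6442 phi_2 = 1.7203
Solve by Cramer's rule:
  det = gamma(0)^2 - gamma(1)^2 = (4.6442)^2 - (-0.2866)^2 = 21.56859364 - 0.08213956 = 21.48645408
  phi_hat_1 = [gamma(1) gamma(0) - gamma(1) gamma(2)] / det = [(-0.2866)(4.6442) - (-0.2866)(1.7203)] / 21.48645408 = -0.83798974 / 21.48645408 = -0.039
  phi_hat_2 = [gamma(0) gamma(2) - gamma(1)^2] / det = [(4.6442)(1.7203) - (-0.2866)^2] / 21.48645408 = 7.9072777 / 21.48645408 = 0.368
So phi_hat = [-0.0390, 0.3680].
Therefore phi_hat_2 = 0.3680.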